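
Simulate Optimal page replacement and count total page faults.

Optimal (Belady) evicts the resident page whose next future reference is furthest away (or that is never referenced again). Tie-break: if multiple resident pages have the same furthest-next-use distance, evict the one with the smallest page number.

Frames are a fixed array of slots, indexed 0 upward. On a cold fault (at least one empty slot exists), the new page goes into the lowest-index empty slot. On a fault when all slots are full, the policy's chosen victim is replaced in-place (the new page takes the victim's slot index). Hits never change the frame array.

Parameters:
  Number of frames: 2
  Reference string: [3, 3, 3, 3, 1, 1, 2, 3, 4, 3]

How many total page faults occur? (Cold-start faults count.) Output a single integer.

Step 0: ref 3 → FAULT, frames=[3,-]
Step 1: ref 3 → HIT, frames=[3,-]
Step 2: ref 3 → HIT, frames=[3,-]
Step 3: ref 3 → HIT, frames=[3,-]
Step 4: ref 1 → FAULT, frames=[3,1]
Step 5: ref 1 → HIT, frames=[3,1]
Step 6: ref 2 → FAULT (evict 1), frames=[3,2]
Step 7: ref 3 → HIT, frames=[3,2]
Step 8: ref 4 → FAULT (evict 2), frames=[3,4]
Step 9: ref 3 → HIT, frames=[3,4]
Total faults: 4

Answer: 4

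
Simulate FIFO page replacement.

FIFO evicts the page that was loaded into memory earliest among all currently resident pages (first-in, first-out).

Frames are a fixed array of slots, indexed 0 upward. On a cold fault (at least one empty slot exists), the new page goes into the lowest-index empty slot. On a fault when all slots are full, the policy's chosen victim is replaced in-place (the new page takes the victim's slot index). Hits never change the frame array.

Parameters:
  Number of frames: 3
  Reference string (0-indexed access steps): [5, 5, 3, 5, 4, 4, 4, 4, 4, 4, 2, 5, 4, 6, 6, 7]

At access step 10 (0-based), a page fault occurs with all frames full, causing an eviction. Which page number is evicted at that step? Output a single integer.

Step 0: ref 5 -> FAULT, frames=[5,-,-]
Step 1: ref 5 -> HIT, frames=[5,-,-]
Step 2: ref 3 -> FAULT, frames=[5,3,-]
Step 3: ref 5 -> HIT, frames=[5,3,-]
Step 4: ref 4 -> FAULT, frames=[5,3,4]
Step 5: ref 4 -> HIT, frames=[5,3,4]
Step 6: ref 4 -> HIT, frames=[5,3,4]
Step 7: ref 4 -> HIT, frames=[5,3,4]
Step 8: ref 4 -> HIT, frames=[5,3,4]
Step 9: ref 4 -> HIT, frames=[5,3,4]
Step 10: ref 2 -> FAULT, evict 5, frames=[2,3,4]
At step 10: evicted page 5

Answer: 5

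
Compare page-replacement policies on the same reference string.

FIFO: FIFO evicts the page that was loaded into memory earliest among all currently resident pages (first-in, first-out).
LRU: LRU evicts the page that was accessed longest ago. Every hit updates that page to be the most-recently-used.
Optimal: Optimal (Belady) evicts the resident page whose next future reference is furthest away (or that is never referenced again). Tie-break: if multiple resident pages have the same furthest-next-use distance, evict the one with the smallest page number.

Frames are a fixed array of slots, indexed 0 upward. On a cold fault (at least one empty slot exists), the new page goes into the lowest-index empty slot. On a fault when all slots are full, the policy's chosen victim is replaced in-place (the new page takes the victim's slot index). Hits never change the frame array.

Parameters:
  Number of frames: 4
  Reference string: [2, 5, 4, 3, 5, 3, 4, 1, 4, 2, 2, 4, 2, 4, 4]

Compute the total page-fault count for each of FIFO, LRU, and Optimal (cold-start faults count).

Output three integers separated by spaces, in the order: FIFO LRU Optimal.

--- FIFO ---
  step 0: ref 2 -> FAULT, frames=[2,-,-,-] (faults so far: 1)
  step 1: ref 5 -> FAULT, frames=[2,5,-,-] (faults so far: 2)
  step 2: ref 4 -> FAULT, frames=[2,5,4,-] (faults so far: 3)
  step 3: ref 3 -> FAULT, frames=[2,5,4,3] (faults so far: 4)
  step 4: ref 5 -> HIT, frames=[2,5,4,3] (faults so far: 4)
  step 5: ref 3 -> HIT, frames=[2,5,4,3] (faults so far: 4)
  step 6: ref 4 -> HIT, frames=[2,5,4,3] (faults so far: 4)
  step 7: ref 1 -> FAULT, evict 2, frames=[1,5,4,3] (faults so far: 5)
  step 8: ref 4 -> HIT, frames=[1,5,4,3] (faults so far: 5)
  step 9: ref 2 -> FAULT, evict 5, frames=[1,2,4,3] (faults so far: 6)
  step 10: ref 2 -> HIT, frames=[1,2,4,3] (faults so far: 6)
  step 11: ref 4 -> HIT, frames=[1,2,4,3] (faults so far: 6)
  step 12: ref 2 -> HIT, frames=[1,2,4,3] (faults so far: 6)
  step 13: ref 4 -> HIT, frames=[1,2,4,3] (faults so far: 6)
  step 14: ref 4 -> HIT, frames=[1,2,4,3] (faults so far: 6)
  FIFO total faults: 6
--- LRU ---
  step 0: ref 2 -> FAULT, frames=[2,-,-,-] (faults so far: 1)
  step 1: ref 5 -> FAULT, frames=[2,5,-,-] (faults so far: 2)
  step 2: ref 4 -> FAULT, frames=[2,5,4,-] (faults so far: 3)
  step 3: ref 3 -> FAULT, frames=[2,5,4,3] (faults so far: 4)
  step 4: ref 5 -> HIT, frames=[2,5,4,3] (faults so far: 4)
  step 5: ref 3 -> HIT, frames=[2,5,4,3] (faults so far: 4)
  step 6: ref 4 -> HIT, frames=[2,5,4,3] (faults so far: 4)
  step 7: ref 1 -> FAULT, evict 2, frames=[1,5,4,3] (faults so far: 5)
  step 8: ref 4 -> HIT, frames=[1,5,4,3] (faults so far: 5)
  step 9: ref 2 -> FAULT, evict 5, frames=[1,2,4,3] (faults so far: 6)
  step 10: ref 2 -> HIT, frames=[1,2,4,3] (faults so far: 6)
  step 11: ref 4 -> HIT, frames=[1,2,4,3] (faults so far: 6)
  step 12: ref 2 -> HIT, frames=[1,2,4,3] (faults so far: 6)
  step 13: ref 4 -> HIT, frames=[1,2,4,3] (faults so far: 6)
  step 14: ref 4 -> HIT, frames=[1,2,4,3] (faults so far: 6)
  LRU total faults: 6
--- Optimal ---
  step 0: ref 2 -> FAULT, frames=[2,-,-,-] (faults so far: 1)
  step 1: ref 5 -> FAULT, frames=[2,5,-,-] (faults so far: 2)
  step 2: ref 4 -> FAULT, frames=[2,5,4,-] (faults so far: 3)
  step 3: ref 3 -> FAULT, frames=[2,5,4,3] (faults so far: 4)
  step 4: ref 5 -> HIT, frames=[2,5,4,3] (faults so far: 4)
  step 5: ref 3 -> HIT, frames=[2,5,4,3] (faults so far: 4)
  step 6: ref 4 -> HIT, frames=[2,5,4,3] (faults so far: 4)
  step 7: ref 1 -> FAULT, evict 3, frames=[2,5,4,1] (faults so far: 5)
  step 8: ref 4 -> HIT, frames=[2,5,4,1] (faults so far: 5)
  step 9: ref 2 -> HIT, frames=[2,5,4,1] (faults so far: 5)
  step 10: ref 2 -> HIT, frames=[2,5,4,1] (faults so far: 5)
  step 11: ref 4 -> HIT, frames=[2,5,4,1] (faults so far: 5)
  step 12: ref 2 -> HIT, frames=[2,5,4,1] (faults so far: 5)
  step 13: ref 4 -> HIT, frames=[2,5,4,1] (faults so far: 5)
  step 14: ref 4 -> HIT, frames=[2,5,4,1] (faults so far: 5)
  Optimal total faults: 5

Answer: 6 6 5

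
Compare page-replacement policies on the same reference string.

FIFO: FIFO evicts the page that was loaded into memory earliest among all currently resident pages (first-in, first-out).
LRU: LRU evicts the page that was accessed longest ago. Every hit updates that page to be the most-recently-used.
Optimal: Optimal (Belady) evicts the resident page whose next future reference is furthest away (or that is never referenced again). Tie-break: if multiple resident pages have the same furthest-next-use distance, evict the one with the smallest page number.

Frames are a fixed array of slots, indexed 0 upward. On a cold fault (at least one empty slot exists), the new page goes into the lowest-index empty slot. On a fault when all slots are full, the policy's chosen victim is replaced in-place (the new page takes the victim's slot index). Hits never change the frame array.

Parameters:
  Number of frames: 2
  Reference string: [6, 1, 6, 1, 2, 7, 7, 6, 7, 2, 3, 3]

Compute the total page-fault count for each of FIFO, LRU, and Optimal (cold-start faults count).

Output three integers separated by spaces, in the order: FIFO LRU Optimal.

Answer: 7 7 6

Derivation:
--- FIFO ---
  step 0: ref 6 -> FAULT, frames=[6,-] (faults so far: 1)
  step 1: ref 1 -> FAULT, frames=[6,1] (faults so far: 2)
  step 2: ref 6 -> HIT, frames=[6,1] (faults so far: 2)
  step 3: ref 1 -> HIT, frames=[6,1] (faults so far: 2)
  step 4: ref 2 -> FAULT, evict 6, frames=[2,1] (faults so far: 3)
  step 5: ref 7 -> FAULT, evict 1, frames=[2,7] (faults so far: 4)
  step 6: ref 7 -> HIT, frames=[2,7] (faults so far: 4)
  step 7: ref 6 -> FAULT, evict 2, frames=[6,7] (faults so far: 5)
  step 8: ref 7 -> HIT, frames=[6,7] (faults so far: 5)
  step 9: ref 2 -> FAULT, evict 7, frames=[6,2] (faults so far: 6)
  step 10: ref 3 -> FAULT, evict 6, frames=[3,2] (faults so far: 7)
  step 11: ref 3 -> HIT, frames=[3,2] (faults so far: 7)
  FIFO total faults: 7
--- LRU ---
  step 0: ref 6 -> FAULT, frames=[6,-] (faults so far: 1)
  step 1: ref 1 -> FAULT, frames=[6,1] (faults so far: 2)
  step 2: ref 6 -> HIT, frames=[6,1] (faults so far: 2)
  step 3: ref 1 -> HIT, frames=[6,1] (faults so far: 2)
  step 4: ref 2 -> FAULT, evict 6, frames=[2,1] (faults so far: 3)
  step 5: ref 7 -> FAULT, evict 1, frames=[2,7] (faults so far: 4)
  step 6: ref 7 -> HIT, frames=[2,7] (faults so far: 4)
  step 7: ref 6 -> FAULT, evict 2, frames=[6,7] (faults so far: 5)
  step 8: ref 7 -> HIT, frames=[6,7] (faults so far: 5)
  step 9: ref 2 -> FAULT, evict 6, frames=[2,7] (faults so far: 6)
  step 10: ref 3 -> FAULT, evict 7, frames=[2,3] (faults so far: 7)
  step 11: ref 3 -> HIT, frames=[2,3] (faults so far: 7)
  LRU total faults: 7
--- Optimal ---
  step 0: ref 6 -> FAULT, frames=[6,-] (faults so far: 1)
  step 1: ref 1 -> FAULT, frames=[6,1] (faults so far: 2)
  step 2: ref 6 -> HIT, frames=[6,1] (faults so far: 2)
  step 3: ref 1 -> HIT, frames=[6,1] (faults so far: 2)
  step 4: ref 2 -> FAULT, evict 1, frames=[6,2] (faults so far: 3)
  step 5: ref 7 -> FAULT, evict 2, frames=[6,7] (faults so far: 4)
  step 6: ref 7 -> HIT, frames=[6,7] (faults so far: 4)
  step 7: ref 6 -> HIT, frames=[6,7] (faults so far: 4)
  step 8: ref 7 -> HIT, frames=[6,7] (faults so far: 4)
  step 9: ref 2 -> FAULT, evict 6, frames=[2,7] (faults so far: 5)
  step 10: ref 3 -> FAULT, evict 2, frames=[3,7] (faults so far: 6)
  step 11: ref 3 -> HIT, frames=[3,7] (faults so far: 6)
  Optimal total faults: 6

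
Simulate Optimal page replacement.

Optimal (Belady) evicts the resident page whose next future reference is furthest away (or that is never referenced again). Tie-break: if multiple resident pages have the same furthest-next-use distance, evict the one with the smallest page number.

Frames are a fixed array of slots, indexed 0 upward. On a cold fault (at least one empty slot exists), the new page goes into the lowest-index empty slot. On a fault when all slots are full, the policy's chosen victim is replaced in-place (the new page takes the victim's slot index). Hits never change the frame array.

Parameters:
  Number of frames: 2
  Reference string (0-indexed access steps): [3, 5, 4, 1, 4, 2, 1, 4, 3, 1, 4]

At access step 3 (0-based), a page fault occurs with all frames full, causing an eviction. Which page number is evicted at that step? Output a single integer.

Step 0: ref 3 -> FAULT, frames=[3,-]
Step 1: ref 5 -> FAULT, frames=[3,5]
Step 2: ref 4 -> FAULT, evict 5, frames=[3,4]
Step 3: ref 1 -> FAULT, evict 3, frames=[1,4]
At step 3: evicted page 3

Answer: 3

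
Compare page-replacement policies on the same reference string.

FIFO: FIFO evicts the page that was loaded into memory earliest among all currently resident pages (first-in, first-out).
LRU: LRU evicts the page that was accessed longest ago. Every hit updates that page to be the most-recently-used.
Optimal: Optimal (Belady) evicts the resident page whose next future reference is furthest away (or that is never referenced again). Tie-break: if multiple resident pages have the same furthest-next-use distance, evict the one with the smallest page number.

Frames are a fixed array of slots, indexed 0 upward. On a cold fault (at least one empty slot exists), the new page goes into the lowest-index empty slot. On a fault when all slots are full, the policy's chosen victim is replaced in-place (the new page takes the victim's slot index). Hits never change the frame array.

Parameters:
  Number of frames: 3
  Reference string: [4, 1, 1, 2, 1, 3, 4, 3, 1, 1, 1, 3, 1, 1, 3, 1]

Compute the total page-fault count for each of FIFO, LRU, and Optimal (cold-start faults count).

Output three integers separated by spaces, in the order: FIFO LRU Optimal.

--- FIFO ---
  step 0: ref 4 -> FAULT, frames=[4,-,-] (faults so far: 1)
  step 1: ref 1 -> FAULT, frames=[4,1,-] (faults so far: 2)
  step 2: ref 1 -> HIT, frames=[4,1,-] (faults so far: 2)
  step 3: ref 2 -> FAULT, frames=[4,1,2] (faults so far: 3)
  step 4: ref 1 -> HIT, frames=[4,1,2] (faults so far: 3)
  step 5: ref 3 -> FAULT, evict 4, frames=[3,1,2] (faults so far: 4)
  step 6: ref 4 -> FAULT, evict 1, frames=[3,4,2] (faults so far: 5)
  step 7: ref 3 -> HIT, frames=[3,4,2] (faults so far: 5)
  step 8: ref 1 -> FAULT, evict 2, frames=[3,4,1] (faults so far: 6)
  step 9: ref 1 -> HIT, frames=[3,4,1] (faults so far: 6)
  step 10: ref 1 -> HIT, frames=[3,4,1] (faults so far: 6)
  step 11: ref 3 -> HIT, frames=[3,4,1] (faults so far: 6)
  step 12: ref 1 -> HIT, frames=[3,4,1] (faults so far: 6)
  step 13: ref 1 -> HIT, frames=[3,4,1] (faults so far: 6)
  step 14: ref 3 -> HIT, frames=[3,4,1] (faults so far: 6)
  step 15: ref 1 -> HIT, frames=[3,4,1] (faults so far: 6)
  FIFO total faults: 6
--- LRU ---
  step 0: ref 4 -> FAULT, frames=[4,-,-] (faults so far: 1)
  step 1: ref 1 -> FAULT, frames=[4,1,-] (faults so far: 2)
  step 2: ref 1 -> HIT, frames=[4,1,-] (faults so far: 2)
  step 3: ref 2 -> FAULT, frames=[4,1,2] (faults so far: 3)
  step 4: ref 1 -> HIT, frames=[4,1,2] (faults so far: 3)
  step 5: ref 3 -> FAULT, evict 4, frames=[3,1,2] (faults so far: 4)
  step 6: ref 4 -> FAULT, evict 2, frames=[3,1,4] (faults so far: 5)
  step 7: ref 3 -> HIT, frames=[3,1,4] (faults so far: 5)
  step 8: ref 1 -> HIT, frames=[3,1,4] (faults so far: 5)
  step 9: ref 1 -> HIT, frames=[3,1,4] (faults so far: 5)
  step 10: ref 1 -> HIT, frames=[3,1,4] (faults so far: 5)
  step 11: ref 3 -> HIT, frames=[3,1,4] (faults so far: 5)
  step 12: ref 1 -> HIT, frames=[3,1,4] (faults so far: 5)
  step 13: ref 1 -> HIT, frames=[3,1,4] (faults so far: 5)
  step 14: ref 3 -> HIT, frames=[3,1,4] (faults so far: 5)
  step 15: ref 1 -> HIT, frames=[3,1,4] (faults so far: 5)
  LRU total faults: 5
--- Optimal ---
  step 0: ref 4 -> FAULT, frames=[4,-,-] (faults so far: 1)
  step 1: ref 1 -> FAULT, frames=[4,1,-] (faults so far: 2)
  step 2: ref 1 -> HIT, frames=[4,1,-] (faults so far: 2)
  step 3: ref 2 -> FAULT, frames=[4,1,2] (faults so far: 3)
  step 4: ref 1 -> HIT, frames=[4,1,2] (faults so far: 3)
  step 5: ref 3 -> FAULT, evict 2, frames=[4,1,3] (faults so far: 4)
  step 6: ref 4 -> HIT, frames=[4,1,3] (faults so far: 4)
  step 7: ref 3 -> HIT, frames=[4,1,3] (faults so far: 4)
  step 8: ref 1 -> HIT, frames=[4,1,3] (faults so far: 4)
  step 9: ref 1 -> HIT, frames=[4,1,3] (faults so far: 4)
  step 10: ref 1 -> HIT, frames=[4,1,3] (faults so far: 4)
  step 11: ref 3 -> HIT, frames=[4,1,3] (faults so far: 4)
  step 12: ref 1 -> HIT, frames=[4,1,3] (faults so far: 4)
  step 13: ref 1 -> HIT, frames=[4,1,3] (faults so far: 4)
  step 14: ref 3 -> HIT, frames=[4,1,3] (faults so far: 4)
  step 15: ref 1 -> HIT, frames=[4,1,3] (faults so far: 4)
  Optimal total faults: 4

Answer: 6 5 4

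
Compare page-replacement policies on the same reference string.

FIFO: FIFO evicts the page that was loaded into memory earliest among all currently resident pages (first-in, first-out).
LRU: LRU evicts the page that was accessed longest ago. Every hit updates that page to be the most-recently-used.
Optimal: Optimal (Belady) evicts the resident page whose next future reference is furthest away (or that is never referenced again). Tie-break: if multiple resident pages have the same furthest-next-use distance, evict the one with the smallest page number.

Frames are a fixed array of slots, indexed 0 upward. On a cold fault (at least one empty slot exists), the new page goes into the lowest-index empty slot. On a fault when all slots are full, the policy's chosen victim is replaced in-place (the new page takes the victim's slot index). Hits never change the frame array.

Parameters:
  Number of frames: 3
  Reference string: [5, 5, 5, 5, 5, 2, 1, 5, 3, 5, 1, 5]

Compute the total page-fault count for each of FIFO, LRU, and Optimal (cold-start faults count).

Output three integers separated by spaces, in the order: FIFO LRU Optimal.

--- FIFO ---
  step 0: ref 5 -> FAULT, frames=[5,-,-] (faults so far: 1)
  step 1: ref 5 -> HIT, frames=[5,-,-] (faults so far: 1)
  step 2: ref 5 -> HIT, frames=[5,-,-] (faults so far: 1)
  step 3: ref 5 -> HIT, frames=[5,-,-] (faults so far: 1)
  step 4: ref 5 -> HIT, frames=[5,-,-] (faults so far: 1)
  step 5: ref 2 -> FAULT, frames=[5,2,-] (faults so far: 2)
  step 6: ref 1 -> FAULT, frames=[5,2,1] (faults so far: 3)
  step 7: ref 5 -> HIT, frames=[5,2,1] (faults so far: 3)
  step 8: ref 3 -> FAULT, evict 5, frames=[3,2,1] (faults so far: 4)
  step 9: ref 5 -> FAULT, evict 2, frames=[3,5,1] (faults so far: 5)
  step 10: ref 1 -> HIT, frames=[3,5,1] (faults so far: 5)
  step 11: ref 5 -> HIT, frames=[3,5,1] (faults so far: 5)
  FIFO total faults: 5
--- LRU ---
  step 0: ref 5 -> FAULT, frames=[5,-,-] (faults so far: 1)
  step 1: ref 5 -> HIT, frames=[5,-,-] (faults so far: 1)
  step 2: ref 5 -> HIT, frames=[5,-,-] (faults so far: 1)
  step 3: ref 5 -> HIT, frames=[5,-,-] (faults so far: 1)
  step 4: ref 5 -> HIT, frames=[5,-,-] (faults so far: 1)
  step 5: ref 2 -> FAULT, frames=[5,2,-] (faults so far: 2)
  step 6: ref 1 -> FAULT, frames=[5,2,1] (faults so far: 3)
  step 7: ref 5 -> HIT, frames=[5,2,1] (faults so far: 3)
  step 8: ref 3 -> FAULT, evict 2, frames=[5,3,1] (faults so far: 4)
  step 9: ref 5 -> HIT, frames=[5,3,1] (faults so far: 4)
  step 10: ref 1 -> HIT, frames=[5,3,1] (faults so far: 4)
  step 11: ref 5 -> HIT, frames=[5,3,1] (faults so far: 4)
  LRU total faults: 4
--- Optimal ---
  step 0: ref 5 -> FAULT, frames=[5,-,-] (faults so far: 1)
  step 1: ref 5 -> HIT, frames=[5,-,-] (faults so far: 1)
  step 2: ref 5 -> HIT, frames=[5,-,-] (faults so far: 1)
  step 3: ref 5 -> HIT, frames=[5,-,-] (faults so far: 1)
  step 4: ref 5 -> HIT, frames=[5,-,-] (faults so far: 1)
  step 5: ref 2 -> FAULT, frames=[5,2,-] (faults so far: 2)
  step 6: ref 1 -> FAULT, frames=[5,2,1] (faults so far: 3)
  step 7: ref 5 -> HIT, frames=[5,2,1] (faults so far: 3)
  step 8: ref 3 -> FAULT, evict 2, frames=[5,3,1] (faults so far: 4)
  step 9: ref 5 -> HIT, frames=[5,3,1] (faults so far: 4)
  step 10: ref 1 -> HIT, frames=[5,3,1] (faults so far: 4)
  step 11: ref 5 -> HIT, frames=[5,3,1] (faults so far: 4)
  Optimal total faults: 4

Answer: 5 4 4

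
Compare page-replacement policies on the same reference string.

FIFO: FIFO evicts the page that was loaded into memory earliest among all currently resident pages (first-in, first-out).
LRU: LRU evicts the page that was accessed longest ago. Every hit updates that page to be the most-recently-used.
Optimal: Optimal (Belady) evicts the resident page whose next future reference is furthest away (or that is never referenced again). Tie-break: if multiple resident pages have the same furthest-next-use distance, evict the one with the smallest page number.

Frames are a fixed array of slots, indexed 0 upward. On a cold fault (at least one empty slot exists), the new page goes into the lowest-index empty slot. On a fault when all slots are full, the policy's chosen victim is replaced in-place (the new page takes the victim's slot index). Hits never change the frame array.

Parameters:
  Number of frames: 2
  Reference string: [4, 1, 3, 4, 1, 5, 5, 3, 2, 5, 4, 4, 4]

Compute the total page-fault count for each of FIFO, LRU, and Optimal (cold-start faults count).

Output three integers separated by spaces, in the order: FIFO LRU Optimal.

Answer: 10 10 7

Derivation:
--- FIFO ---
  step 0: ref 4 -> FAULT, frames=[4,-] (faults so far: 1)
  step 1: ref 1 -> FAULT, frames=[4,1] (faults so far: 2)
  step 2: ref 3 -> FAULT, evict 4, frames=[3,1] (faults so far: 3)
  step 3: ref 4 -> FAULT, evict 1, frames=[3,4] (faults so far: 4)
  step 4: ref 1 -> FAULT, evict 3, frames=[1,4] (faults so far: 5)
  step 5: ref 5 -> FAULT, evict 4, frames=[1,5] (faults so far: 6)
  step 6: ref 5 -> HIT, frames=[1,5] (faults so far: 6)
  step 7: ref 3 -> FAULT, evict 1, frames=[3,5] (faults so far: 7)
  step 8: ref 2 -> FAULT, evict 5, frames=[3,2] (faults so far: 8)
  step 9: ref 5 -> FAULT, evict 3, frames=[5,2] (faults so far: 9)
  step 10: ref 4 -> FAULT, evict 2, frames=[5,4] (faults so far: 10)
  step 11: ref 4 -> HIT, frames=[5,4] (faults so far: 10)
  step 12: ref 4 -> HIT, frames=[5,4] (faults so far: 10)
  FIFO total faults: 10
--- LRU ---
  step 0: ref 4 -> FAULT, frames=[4,-] (faults so far: 1)
  step 1: ref 1 -> FAULT, frames=[4,1] (faults so far: 2)
  step 2: ref 3 -> FAULT, evict 4, frames=[3,1] (faults so far: 3)
  step 3: ref 4 -> FAULT, evict 1, frames=[3,4] (faults so far: 4)
  step 4: ref 1 -> FAULT, evict 3, frames=[1,4] (faults so far: 5)
  step 5: ref 5 -> FAULT, evict 4, frames=[1,5] (faults so far: 6)
  step 6: ref 5 -> HIT, frames=[1,5] (faults so far: 6)
  step 7: ref 3 -> FAULT, evict 1, frames=[3,5] (faults so far: 7)
  step 8: ref 2 -> FAULT, evict 5, frames=[3,2] (faults so far: 8)
  step 9: ref 5 -> FAULT, evict 3, frames=[5,2] (faults so far: 9)
  step 10: ref 4 -> FAULT, evict 2, frames=[5,4] (faults so far: 10)
  step 11: ref 4 -> HIT, frames=[5,4] (faults so far: 10)
  step 12: ref 4 -> HIT, frames=[5,4] (faults so far: 10)
  LRU total faults: 10
--- Optimal ---
  step 0: ref 4 -> FAULT, frames=[4,-] (faults so far: 1)
  step 1: ref 1 -> FAULT, frames=[4,1] (faults so far: 2)
  step 2: ref 3 -> FAULT, evict 1, frames=[4,3] (faults so far: 3)
  step 3: ref 4 -> HIT, frames=[4,3] (faults so far: 3)
  step 4: ref 1 -> FAULT, evict 4, frames=[1,3] (faults so far: 4)
  step 5: ref 5 -> FAULT, evict 1, frames=[5,3] (faults so far: 5)
  step 6: ref 5 -> HIT, frames=[5,3] (faults so far: 5)
  step 7: ref 3 -> HIT, frames=[5,3] (faults so far: 5)
  step 8: ref 2 -> FAULT, evict 3, frames=[5,2] (faults so far: 6)
  step 9: ref 5 -> HIT, frames=[5,2] (faults so far: 6)
  step 10: ref 4 -> FAULT, evict 2, frames=[5,4] (faults so far: 7)
  step 11: ref 4 -> HIT, frames=[5,4] (faults so far: 7)
  step 12: ref 4 -> HIT, frames=[5,4] (faults so far: 7)
  Optimal total faults: 7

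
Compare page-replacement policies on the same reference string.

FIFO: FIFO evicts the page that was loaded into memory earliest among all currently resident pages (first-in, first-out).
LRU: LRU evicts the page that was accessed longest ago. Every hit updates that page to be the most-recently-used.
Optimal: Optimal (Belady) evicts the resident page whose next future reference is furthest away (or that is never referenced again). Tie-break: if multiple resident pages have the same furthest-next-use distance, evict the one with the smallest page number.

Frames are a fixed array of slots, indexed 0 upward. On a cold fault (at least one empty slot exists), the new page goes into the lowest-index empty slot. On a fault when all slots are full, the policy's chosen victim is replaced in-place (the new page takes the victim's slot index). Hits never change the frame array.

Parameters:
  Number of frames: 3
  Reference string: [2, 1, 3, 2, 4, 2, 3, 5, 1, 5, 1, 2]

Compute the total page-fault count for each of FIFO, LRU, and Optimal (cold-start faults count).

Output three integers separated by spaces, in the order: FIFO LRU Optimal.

Answer: 7 7 6

Derivation:
--- FIFO ---
  step 0: ref 2 -> FAULT, frames=[2,-,-] (faults so far: 1)
  step 1: ref 1 -> FAULT, frames=[2,1,-] (faults so far: 2)
  step 2: ref 3 -> FAULT, frames=[2,1,3] (faults so far: 3)
  step 3: ref 2 -> HIT, frames=[2,1,3] (faults so far: 3)
  step 4: ref 4 -> FAULT, evict 2, frames=[4,1,3] (faults so far: 4)
  step 5: ref 2 -> FAULT, evict 1, frames=[4,2,3] (faults so far: 5)
  step 6: ref 3 -> HIT, frames=[4,2,3] (faults so far: 5)
  step 7: ref 5 -> FAULT, evict 3, frames=[4,2,5] (faults so far: 6)
  step 8: ref 1 -> FAULT, evict 4, frames=[1,2,5] (faults so far: 7)
  step 9: ref 5 -> HIT, frames=[1,2,5] (faults so far: 7)
  step 10: ref 1 -> HIT, frames=[1,2,5] (faults so far: 7)
  step 11: ref 2 -> HIT, frames=[1,2,5] (faults so far: 7)
  FIFO total faults: 7
--- LRU ---
  step 0: ref 2 -> FAULT, frames=[2,-,-] (faults so far: 1)
  step 1: ref 1 -> FAULT, frames=[2,1,-] (faults so far: 2)
  step 2: ref 3 -> FAULT, frames=[2,1,3] (faults so far: 3)
  step 3: ref 2 -> HIT, frames=[2,1,3] (faults so far: 3)
  step 4: ref 4 -> FAULT, evict 1, frames=[2,4,3] (faults so far: 4)
  step 5: ref 2 -> HIT, frames=[2,4,3] (faults so far: 4)
  step 6: ref 3 -> HIT, frames=[2,4,3] (faults so far: 4)
  step 7: ref 5 -> FAULT, evict 4, frames=[2,5,3] (faults so far: 5)
  step 8: ref 1 -> FAULT, evict 2, frames=[1,5,3] (faults so far: 6)
  step 9: ref 5 -> HIT, frames=[1,5,3] (faults so far: 6)
  step 10: ref 1 -> HIT, frames=[1,5,3] (faults so far: 6)
  step 11: ref 2 -> FAULT, evict 3, frames=[1,5,2] (faults so far: 7)
  LRU total faults: 7
--- Optimal ---
  step 0: ref 2 -> FAULT, frames=[2,-,-] (faults so far: 1)
  step 1: ref 1 -> FAULT, frames=[2,1,-] (faults so far: 2)
  step 2: ref 3 -> FAULT, frames=[2,1,3] (faults so far: 3)
  step 3: ref 2 -> HIT, frames=[2,1,3] (faults so far: 3)
  step 4: ref 4 -> FAULT, evict 1, frames=[2,4,3] (faults so far: 4)
  step 5: ref 2 -> HIT, frames=[2,4,3] (faults so far: 4)
  step 6: ref 3 -> HIT, frames=[2,4,3] (faults so far: 4)
  step 7: ref 5 -> FAULT, evict 3, frames=[2,4,5] (faults so far: 5)
  step 8: ref 1 -> FAULT, evict 4, frames=[2,1,5] (faults so far: 6)
  step 9: ref 5 -> HIT, frames=[2,1,5] (faults so far: 6)
  step 10: ref 1 -> HIT, frames=[2,1,5] (faults so far: 6)
  step 11: ref 2 -> HIT, frames=[2,1,5] (faults so far: 6)
  Optimal total faults: 6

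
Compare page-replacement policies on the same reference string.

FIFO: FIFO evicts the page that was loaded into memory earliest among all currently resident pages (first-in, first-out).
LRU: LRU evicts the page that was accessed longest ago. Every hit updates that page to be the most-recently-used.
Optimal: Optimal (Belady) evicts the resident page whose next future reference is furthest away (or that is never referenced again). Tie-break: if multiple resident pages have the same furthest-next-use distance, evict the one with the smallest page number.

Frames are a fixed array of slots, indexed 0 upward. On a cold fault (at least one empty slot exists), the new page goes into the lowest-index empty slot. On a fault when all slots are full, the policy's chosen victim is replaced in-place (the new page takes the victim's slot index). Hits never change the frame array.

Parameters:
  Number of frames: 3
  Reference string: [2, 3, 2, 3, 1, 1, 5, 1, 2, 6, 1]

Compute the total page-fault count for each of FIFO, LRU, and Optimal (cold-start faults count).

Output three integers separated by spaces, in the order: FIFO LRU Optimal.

Answer: 7 6 5

Derivation:
--- FIFO ---
  step 0: ref 2 -> FAULT, frames=[2,-,-] (faults so far: 1)
  step 1: ref 3 -> FAULT, frames=[2,3,-] (faults so far: 2)
  step 2: ref 2 -> HIT, frames=[2,3,-] (faults so far: 2)
  step 3: ref 3 -> HIT, frames=[2,3,-] (faults so far: 2)
  step 4: ref 1 -> FAULT, frames=[2,3,1] (faults so far: 3)
  step 5: ref 1 -> HIT, frames=[2,3,1] (faults so far: 3)
  step 6: ref 5 -> FAULT, evict 2, frames=[5,3,1] (faults so far: 4)
  step 7: ref 1 -> HIT, frames=[5,3,1] (faults so far: 4)
  step 8: ref 2 -> FAULT, evict 3, frames=[5,2,1] (faults so far: 5)
  step 9: ref 6 -> FAULT, evict 1, frames=[5,2,6] (faults so far: 6)
  step 10: ref 1 -> FAULT, evict 5, frames=[1,2,6] (faults so far: 7)
  FIFO total faults: 7
--- LRU ---
  step 0: ref 2 -> FAULT, frames=[2,-,-] (faults so far: 1)
  step 1: ref 3 -> FAULT, frames=[2,3,-] (faults so far: 2)
  step 2: ref 2 -> HIT, frames=[2,3,-] (faults so far: 2)
  step 3: ref 3 -> HIT, frames=[2,3,-] (faults so far: 2)
  step 4: ref 1 -> FAULT, frames=[2,3,1] (faults so far: 3)
  step 5: ref 1 -> HIT, frames=[2,3,1] (faults so far: 3)
  step 6: ref 5 -> FAULT, evict 2, frames=[5,3,1] (faults so far: 4)
  step 7: ref 1 -> HIT, frames=[5,3,1] (faults so far: 4)
  step 8: ref 2 -> FAULT, evict 3, frames=[5,2,1] (faults so far: 5)
  step 9: ref 6 -> FAULT, evict 5, frames=[6,2,1] (faults so far: 6)
  step 10: ref 1 -> HIT, frames=[6,2,1] (faults so far: 6)
  LRU total faults: 6
--- Optimal ---
  step 0: ref 2 -> FAULT, frames=[2,-,-] (faults so far: 1)
  step 1: ref 3 -> FAULT, frames=[2,3,-] (faults so far: 2)
  step 2: ref 2 -> HIT, frames=[2,3,-] (faults so far: 2)
  step 3: ref 3 -> HIT, frames=[2,3,-] (faults so far: 2)
  step 4: ref 1 -> FAULT, frames=[2,3,1] (faults so far: 3)
  step 5: ref 1 -> HIT, frames=[2,3,1] (faults so far: 3)
  step 6: ref 5 -> FAULT, evict 3, frames=[2,5,1] (faults so far: 4)
  step 7: ref 1 -> HIT, frames=[2,5,1] (faults so far: 4)
  step 8: ref 2 -> HIT, frames=[2,5,1] (faults so far: 4)
  step 9: ref 6 -> FAULT, evict 2, frames=[6,5,1] (faults so far: 5)
  step 10: ref 1 -> HIT, frames=[6,5,1] (faults so far: 5)
  Optimal total faults: 5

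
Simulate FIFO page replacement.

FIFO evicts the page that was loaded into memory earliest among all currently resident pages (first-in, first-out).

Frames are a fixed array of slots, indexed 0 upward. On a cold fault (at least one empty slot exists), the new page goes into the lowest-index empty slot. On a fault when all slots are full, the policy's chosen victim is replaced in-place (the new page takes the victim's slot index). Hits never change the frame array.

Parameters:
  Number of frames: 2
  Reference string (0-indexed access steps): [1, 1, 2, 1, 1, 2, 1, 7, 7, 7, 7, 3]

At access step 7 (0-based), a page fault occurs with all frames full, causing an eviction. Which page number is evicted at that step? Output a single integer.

Answer: 1

Derivation:
Step 0: ref 1 -> FAULT, frames=[1,-]
Step 1: ref 1 -> HIT, frames=[1,-]
Step 2: ref 2 -> FAULT, frames=[1,2]
Step 3: ref 1 -> HIT, frames=[1,2]
Step 4: ref 1 -> HIT, frames=[1,2]
Step 5: ref 2 -> HIT, frames=[1,2]
Step 6: ref 1 -> HIT, frames=[1,2]
Step 7: ref 7 -> FAULT, evict 1, frames=[7,2]
At step 7: evicted page 1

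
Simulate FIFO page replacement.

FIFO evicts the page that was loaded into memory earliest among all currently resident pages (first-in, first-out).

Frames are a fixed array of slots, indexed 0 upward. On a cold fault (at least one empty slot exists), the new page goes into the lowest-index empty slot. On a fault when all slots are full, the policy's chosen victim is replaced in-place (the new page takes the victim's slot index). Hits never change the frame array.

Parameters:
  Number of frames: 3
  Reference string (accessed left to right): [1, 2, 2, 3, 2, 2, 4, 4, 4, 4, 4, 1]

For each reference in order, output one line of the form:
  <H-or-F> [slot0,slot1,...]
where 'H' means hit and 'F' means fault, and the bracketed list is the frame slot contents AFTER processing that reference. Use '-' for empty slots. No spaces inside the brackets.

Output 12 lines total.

F [1,-,-]
F [1,2,-]
H [1,2,-]
F [1,2,3]
H [1,2,3]
H [1,2,3]
F [4,2,3]
H [4,2,3]
H [4,2,3]
H [4,2,3]
H [4,2,3]
F [4,1,3]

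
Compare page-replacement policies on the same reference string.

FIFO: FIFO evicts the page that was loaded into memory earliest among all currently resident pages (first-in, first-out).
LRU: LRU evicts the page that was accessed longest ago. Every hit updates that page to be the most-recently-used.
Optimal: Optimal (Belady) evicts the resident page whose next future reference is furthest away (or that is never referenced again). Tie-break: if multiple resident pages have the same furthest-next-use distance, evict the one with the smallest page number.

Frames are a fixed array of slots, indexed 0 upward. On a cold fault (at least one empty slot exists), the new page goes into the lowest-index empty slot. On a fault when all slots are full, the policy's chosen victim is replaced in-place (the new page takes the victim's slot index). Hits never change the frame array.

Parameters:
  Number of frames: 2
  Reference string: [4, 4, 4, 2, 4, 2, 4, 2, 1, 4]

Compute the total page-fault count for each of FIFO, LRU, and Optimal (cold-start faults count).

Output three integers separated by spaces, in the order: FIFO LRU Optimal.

--- FIFO ---
  step 0: ref 4 -> FAULT, frames=[4,-] (faults so far: 1)
  step 1: ref 4 -> HIT, frames=[4,-] (faults so far: 1)
  step 2: ref 4 -> HIT, frames=[4,-] (faults so far: 1)
  step 3: ref 2 -> FAULT, frames=[4,2] (faults so far: 2)
  step 4: ref 4 -> HIT, frames=[4,2] (faults so far: 2)
  step 5: ref 2 -> HIT, frames=[4,2] (faults so far: 2)
  step 6: ref 4 -> HIT, frames=[4,2] (faults so far: 2)
  step 7: ref 2 -> HIT, frames=[4,2] (faults so far: 2)
  step 8: ref 1 -> FAULT, evict 4, frames=[1,2] (faults so far: 3)
  step 9: ref 4 -> FAULT, evict 2, frames=[1,4] (faults so far: 4)
  FIFO total faults: 4
--- LRU ---
  step 0: ref 4 -> FAULT, frames=[4,-] (faults so far: 1)
  step 1: ref 4 -> HIT, frames=[4,-] (faults so far: 1)
  step 2: ref 4 -> HIT, frames=[4,-] (faults so far: 1)
  step 3: ref 2 -> FAULT, frames=[4,2] (faults so far: 2)
  step 4: ref 4 -> HIT, frames=[4,2] (faults so far: 2)
  step 5: ref 2 -> HIT, frames=[4,2] (faults so far: 2)
  step 6: ref 4 -> HIT, frames=[4,2] (faults so far: 2)
  step 7: ref 2 -> HIT, frames=[4,2] (faults so far: 2)
  step 8: ref 1 -> FAULT, evict 4, frames=[1,2] (faults so far: 3)
  step 9: ref 4 -> FAULT, evict 2, frames=[1,4] (faults so far: 4)
  LRU total faults: 4
--- Optimal ---
  step 0: ref 4 -> FAULT, frames=[4,-] (faults so far: 1)
  step 1: ref 4 -> HIT, frames=[4,-] (faults so far: 1)
  step 2: ref 4 -> HIT, frames=[4,-] (faults so far: 1)
  step 3: ref 2 -> FAULT, frames=[4,2] (faults so far: 2)
  step 4: ref 4 -> HIT, frames=[4,2] (faults so far: 2)
  step 5: ref 2 -> HIT, frames=[4,2] (faults so far: 2)
  step 6: ref 4 -> HIT, frames=[4,2] (faults so far: 2)
  step 7: ref 2 -> HIT, frames=[4,2] (faults so far: 2)
  step 8: ref 1 -> FAULT, evict 2, frames=[4,1] (faults so far: 3)
  step 9: ref 4 -> HIT, frames=[4,1] (faults so far: 3)
  Optimal total faults: 3

Answer: 4 4 3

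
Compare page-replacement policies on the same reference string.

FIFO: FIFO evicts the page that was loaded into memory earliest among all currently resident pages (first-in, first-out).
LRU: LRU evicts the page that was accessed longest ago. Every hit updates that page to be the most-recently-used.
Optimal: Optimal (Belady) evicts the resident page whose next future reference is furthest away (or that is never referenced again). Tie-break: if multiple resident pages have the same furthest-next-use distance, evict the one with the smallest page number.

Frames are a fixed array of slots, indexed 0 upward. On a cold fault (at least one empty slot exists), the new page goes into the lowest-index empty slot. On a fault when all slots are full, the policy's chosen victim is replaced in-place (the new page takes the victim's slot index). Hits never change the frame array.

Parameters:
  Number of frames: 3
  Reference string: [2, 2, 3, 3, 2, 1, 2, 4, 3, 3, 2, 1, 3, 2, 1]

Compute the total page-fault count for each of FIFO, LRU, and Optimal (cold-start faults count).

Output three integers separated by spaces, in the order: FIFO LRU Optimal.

--- FIFO ---
  step 0: ref 2 -> FAULT, frames=[2,-,-] (faults so far: 1)
  step 1: ref 2 -> HIT, frames=[2,-,-] (faults so far: 1)
  step 2: ref 3 -> FAULT, frames=[2,3,-] (faults so far: 2)
  step 3: ref 3 -> HIT, frames=[2,3,-] (faults so far: 2)
  step 4: ref 2 -> HIT, frames=[2,3,-] (faults so far: 2)
  step 5: ref 1 -> FAULT, frames=[2,3,1] (faults so far: 3)
  step 6: ref 2 -> HIT, frames=[2,3,1] (faults so far: 3)
  step 7: ref 4 -> FAULT, evict 2, frames=[4,3,1] (faults so far: 4)
  step 8: ref 3 -> HIT, frames=[4,3,1] (faults so far: 4)
  step 9: ref 3 -> HIT, frames=[4,3,1] (faults so far: 4)
  step 10: ref 2 -> FAULT, evict 3, frames=[4,2,1] (faults so far: 5)
  step 11: ref 1 -> HIT, frames=[4,2,1] (faults so far: 5)
  step 12: ref 3 -> FAULT, evict 1, frames=[4,2,3] (faults so far: 6)
  step 13: ref 2 -> HIT, frames=[4,2,3] (faults so far: 6)
  step 14: ref 1 -> FAULT, evict 4, frames=[1,2,3] (faults so far: 7)
  FIFO total faults: 7
--- LRU ---
  step 0: ref 2 -> FAULT, frames=[2,-,-] (faults so far: 1)
  step 1: ref 2 -> HIT, frames=[2,-,-] (faults so far: 1)
  step 2: ref 3 -> FAULT, frames=[2,3,-] (faults so far: 2)
  step 3: ref 3 -> HIT, frames=[2,3,-] (faults so far: 2)
  step 4: ref 2 -> HIT, frames=[2,3,-] (faults so far: 2)
  step 5: ref 1 -> FAULT, frames=[2,3,1] (faults so far: 3)
  step 6: ref 2 -> HIT, frames=[2,3,1] (faults so far: 3)
  step 7: ref 4 -> FAULT, evict 3, frames=[2,4,1] (faults so far: 4)
  step 8: ref 3 -> FAULT, evict 1, frames=[2,4,3] (faults so far: 5)
  step 9: ref 3 -> HIT, frames=[2,4,3] (faults so far: 5)
  step 10: ref 2 -> HIT, frames=[2,4,3] (faults so far: 5)
  step 11: ref 1 -> FAULT, evict 4, frames=[2,1,3] (faults so far: 6)
  step 12: ref 3 -> HIT, frames=[2,1,3] (faults so far: 6)
  step 13: ref 2 -> HIT, frames=[2,1,3] (faults so far: 6)
  step 14: ref 1 -> HIT, frames=[2,1,3] (faults so far: 6)
  LRU total faults: 6
--- Optimal ---
  step 0: ref 2 -> FAULT, frames=[2,-,-] (faults so far: 1)
  step 1: ref 2 -> HIT, frames=[2,-,-] (faults so far: 1)
  step 2: ref 3 -> FAULT, frames=[2,3,-] (faults so far: 2)
  step 3: ref 3 -> HIT, frames=[2,3,-] (faults so far: 2)
  step 4: ref 2 -> HIT, frames=[2,3,-] (faults so far: 2)
  step 5: ref 1 -> FAULT, frames=[2,3,1] (faults so far: 3)
  step 6: ref 2 -> HIT, frames=[2,3,1] (faults so far: 3)
  step 7: ref 4 -> FAULT, evict 1, frames=[2,3,4] (faults so far: 4)
  step 8: ref 3 -> HIT, frames=[2,3,4] (faults so far: 4)
  step 9: ref 3 -> HIT, frames=[2,3,4] (faults so far: 4)
  step 10: ref 2 -> HIT, frames=[2,3,4] (faults so far: 4)
  step 11: ref 1 -> FAULT, evict 4, frames=[2,3,1] (faults so far: 5)
  step 12: ref 3 -> HIT, frames=[2,3,1] (faults so far: 5)
  step 13: ref 2 -> HIT, frames=[2,3,1] (faults so far: 5)
  step 14: ref 1 -> HIT, frames=[2,3,1] (faults so far: 5)
  Optimal total faults: 5

Answer: 7 6 5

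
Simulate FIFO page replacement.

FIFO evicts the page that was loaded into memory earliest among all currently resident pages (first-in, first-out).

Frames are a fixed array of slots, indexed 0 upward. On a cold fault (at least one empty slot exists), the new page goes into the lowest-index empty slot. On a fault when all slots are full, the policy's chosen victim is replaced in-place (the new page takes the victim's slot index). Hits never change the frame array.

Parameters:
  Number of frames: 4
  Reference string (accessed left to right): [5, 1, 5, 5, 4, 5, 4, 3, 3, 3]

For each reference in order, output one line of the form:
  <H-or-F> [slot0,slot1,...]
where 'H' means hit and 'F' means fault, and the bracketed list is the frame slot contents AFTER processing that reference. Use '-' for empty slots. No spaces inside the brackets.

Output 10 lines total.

F [5,-,-,-]
F [5,1,-,-]
H [5,1,-,-]
H [5,1,-,-]
F [5,1,4,-]
H [5,1,4,-]
H [5,1,4,-]
F [5,1,4,3]
H [5,1,4,3]
H [5,1,4,3]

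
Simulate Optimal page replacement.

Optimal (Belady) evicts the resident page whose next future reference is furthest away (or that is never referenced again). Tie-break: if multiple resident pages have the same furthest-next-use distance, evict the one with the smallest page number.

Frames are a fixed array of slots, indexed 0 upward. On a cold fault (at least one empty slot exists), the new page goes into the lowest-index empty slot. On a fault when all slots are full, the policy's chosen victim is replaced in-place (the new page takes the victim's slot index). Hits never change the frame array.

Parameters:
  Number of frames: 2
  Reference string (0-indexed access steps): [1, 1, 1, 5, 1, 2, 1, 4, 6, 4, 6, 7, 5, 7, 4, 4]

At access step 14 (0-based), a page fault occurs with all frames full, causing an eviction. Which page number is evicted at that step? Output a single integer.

Step 0: ref 1 -> FAULT, frames=[1,-]
Step 1: ref 1 -> HIT, frames=[1,-]
Step 2: ref 1 -> HIT, frames=[1,-]
Step 3: ref 5 -> FAULT, frames=[1,5]
Step 4: ref 1 -> HIT, frames=[1,5]
Step 5: ref 2 -> FAULT, evict 5, frames=[1,2]
Step 6: ref 1 -> HIT, frames=[1,2]
Step 7: ref 4 -> FAULT, evict 1, frames=[4,2]
Step 8: ref 6 -> FAULT, evict 2, frames=[4,6]
Step 9: ref 4 -> HIT, frames=[4,6]
Step 10: ref 6 -> HIT, frames=[4,6]
Step 11: ref 7 -> FAULT, evict 6, frames=[4,7]
Step 12: ref 5 -> FAULT, evict 4, frames=[5,7]
Step 13: ref 7 -> HIT, frames=[5,7]
Step 14: ref 4 -> FAULT, evict 5, frames=[4,7]
At step 14: evicted page 5

Answer: 5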